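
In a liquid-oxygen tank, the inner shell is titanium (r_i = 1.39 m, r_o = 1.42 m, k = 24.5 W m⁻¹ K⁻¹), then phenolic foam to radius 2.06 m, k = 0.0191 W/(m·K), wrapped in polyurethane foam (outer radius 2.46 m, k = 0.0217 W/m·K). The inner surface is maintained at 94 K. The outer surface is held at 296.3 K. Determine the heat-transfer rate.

Q = 168 W

Series thermal resistances, inner to outer:
  R_titanium = (1/1.39 − 1/1.42)/(4πk) = 0.01520/(4π·24.5) = 4.937×10^-5 K/W
  R_phenolic foam = (1/1.42 − 1/2.06)/(4πk) = 0.2188/(4π·0.0191) = 0.9116 K/W
  R_polyurethane foam = (1/2.06 − 1/2.46)/(4πk) = 0.07893/(4π·0.0217) = 0.2895 K/W
ΣR = 4.937×10^-5 + 0.9116 + 0.2895 = 1.201 K/W
Q = ΔT/ΣR = (94 K − 296.3 K)/1.201 = -168 W
(Negative Q ⇒ heat flows inward; heat gain = 168 W.)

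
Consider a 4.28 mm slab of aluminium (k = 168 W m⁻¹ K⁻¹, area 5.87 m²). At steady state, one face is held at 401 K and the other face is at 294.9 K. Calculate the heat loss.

Q = kA·ΔT/L = 168 × 5.87 × |401 K − 294.9 K| / 0.00428 = 2.44×10^7 W

Q = 2.44×10^7 W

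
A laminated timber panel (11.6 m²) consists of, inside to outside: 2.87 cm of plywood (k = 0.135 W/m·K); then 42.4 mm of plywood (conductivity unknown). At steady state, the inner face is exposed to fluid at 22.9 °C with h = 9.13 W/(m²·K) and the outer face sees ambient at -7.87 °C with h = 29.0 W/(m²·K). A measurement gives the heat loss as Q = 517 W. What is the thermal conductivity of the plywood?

k = 0.127 W/m·K

ΣR = ΔT/Q = |22.9 − -7.87|/517 = 0.05952 K/W
Known resistances:
  R_conv,in = 1/(hA) = 1/(9.13·11.6) = 0.009442 K/W
  R_plywood = L/(kA) = 0.0287/(0.135·11.6) = 0.01833 K/W
  R_conv,out = 1/(hA) = 1/(29.0·11.6) = 0.002973 K/W
R_plywood = ΣR − ΣR_known = 0.05952 − 0.03075 = 0.02877 K/W
L/(kA) = 0.02877 ⇒ k = 0.0424/(0.02877·11.6) = 0.127 W/m·K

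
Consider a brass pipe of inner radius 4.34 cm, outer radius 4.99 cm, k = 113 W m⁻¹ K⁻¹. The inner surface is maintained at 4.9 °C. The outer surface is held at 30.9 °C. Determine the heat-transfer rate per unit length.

Q' = 132 kW/m

Q' = 2πk·ΔT/ln(r₂/r₁) = 2π × 113 × 26 / ln(0.0499/0.0434) = 1.32×10^5 W/m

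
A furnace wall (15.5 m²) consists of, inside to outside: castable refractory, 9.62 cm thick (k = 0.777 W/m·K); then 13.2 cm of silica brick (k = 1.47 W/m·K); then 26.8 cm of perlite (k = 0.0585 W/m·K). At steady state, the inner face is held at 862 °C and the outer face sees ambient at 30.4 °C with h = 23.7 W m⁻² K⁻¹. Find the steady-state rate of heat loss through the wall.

Resistance network (inner→outer):
  R_castable refractory = L/(kA) = 0.0962/(0.777·15.5) = 0.007988 K/W
  R_silica brick = L/(kA) = 0.132/(1.47·15.5) = 0.005793 K/W
  R_perlite = L/(kA) = 0.268/(0.0585·15.5) = 0.2956 K/W
  R_conv,out = 1/(hA) = 1/(23.7·15.5) = 0.002722 K/W
ΣR = 0.007988 + 0.005793 + 0.2956 + 0.002722 = 0.3121 K/W
Q = ΔT/ΣR = (862 °C − 30.4 °C)/0.3121 = 2660 W

Q = 2.66 kW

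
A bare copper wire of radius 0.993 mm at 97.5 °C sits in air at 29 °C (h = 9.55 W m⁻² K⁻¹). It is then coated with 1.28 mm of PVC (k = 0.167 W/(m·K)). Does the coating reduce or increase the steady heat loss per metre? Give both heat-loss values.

Critical radius for a cylinder: r_cr = k/h = 0.0175 m = 1.75 cm.
Outer radius after coating: r₂ = 9.93×10^-4 + 0.00128 = 0.002273 m.
Since r₁ < r_cr and r₂ ≤ r_cr, the coating moves toward the maximum at r_cr — heat loss rises.
Bare: R = 1/(2πr₁h) = 16.78 m·K/W; Q = 68.5/16.78 = 4.08 W/m.
Coated: R = R_cond + R_conv = 8.121 m·K/W; Q = 68.5/8.121 = 8.43 W/m.

increases: 4.08 → 8.43 W/m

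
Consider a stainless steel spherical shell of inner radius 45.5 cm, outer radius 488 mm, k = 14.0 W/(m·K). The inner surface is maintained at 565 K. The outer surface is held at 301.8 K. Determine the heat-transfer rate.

Q = 312 kW

Q = 4πk·ΔT/(1/r₁ − 1/r₂) = 4π × 14.0 × 263.2 / (1/0.455 − 1/0.488) = 3.12×10^5 W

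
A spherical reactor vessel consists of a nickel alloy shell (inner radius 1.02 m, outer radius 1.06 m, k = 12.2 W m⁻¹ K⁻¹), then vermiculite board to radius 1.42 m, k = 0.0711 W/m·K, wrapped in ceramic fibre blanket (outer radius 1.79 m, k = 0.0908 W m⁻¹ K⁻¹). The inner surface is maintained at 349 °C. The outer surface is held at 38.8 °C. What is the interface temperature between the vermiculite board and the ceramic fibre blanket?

T = 139 °C

Series thermal resistances, inner to outer:
  R_nickel alloy = (1/1.02 − 1/1.06)/(4πk) = 0.03700/(4π·12.2) = 2.413×10^-4 K/W
  R_vermiculite board = (1/1.06 − 1/1.42)/(4πk) = 0.2392/(4π·0.0711) = 0.2677 K/W
  R_ceramic fibre blanket = (1/1.42 − 1/1.79)/(4πk) = 0.1456/(4π·0.0908) = 0.1276 K/W
ΣR = 2.413×10^-4 + 0.2677 + 0.1276 = 0.3955 K/W
Q = ΔT/ΣR = (349 °C − 38.8 °C)/0.3955 = 784.3 W
From the inner boundary to the vermiculite board/ceramic fibre blanket interface, ΣR_partial = 0.2679 K/W.
T_interface = T_in − Q·ΣR_partial = 349 °C − (784.3)(0.2679) = 139 °C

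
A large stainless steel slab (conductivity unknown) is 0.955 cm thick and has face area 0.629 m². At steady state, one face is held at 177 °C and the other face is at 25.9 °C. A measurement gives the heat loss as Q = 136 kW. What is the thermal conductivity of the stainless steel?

k = 13.7 W/m·K

ΣR = ΔT/Q = |177 − 25.9|/1.36×10^5 = 0.001111 K/W
L/(kA) = 0.001111 ⇒ k = 0.00955/(0.001111·0.629) = 13.7 W/m·K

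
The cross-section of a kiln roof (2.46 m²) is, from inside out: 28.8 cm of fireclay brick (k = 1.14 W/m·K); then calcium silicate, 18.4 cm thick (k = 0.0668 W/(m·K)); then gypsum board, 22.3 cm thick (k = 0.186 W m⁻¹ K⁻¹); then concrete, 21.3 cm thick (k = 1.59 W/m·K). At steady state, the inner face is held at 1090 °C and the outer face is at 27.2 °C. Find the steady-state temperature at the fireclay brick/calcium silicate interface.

Treat each layer as a resistance in series:
  R_fireclay brick = L/(kA) = 0.288/(1.14·2.46) = 0.1027 K/W
  R_calcium silicate = L/(kA) = 0.184/(0.0668·2.46) = 1.120 K/W
  R_gypsum board = L/(kA) = 0.223/(0.186·2.46) = 0.4874 K/W
  R_concrete = L/(kA) = 0.213/(1.59·2.46) = 0.05446 K/W
ΣR = 0.1027 + 1.120 + 0.4874 + 0.05446 = 1.765 K/W
Q = ΔT/ΣR = (1090 °C − 27.2 °C)/1.765 = 602.2 W
From the inner boundary to the fireclay brick/calcium silicate interface, ΣR_partial = 0.1027 K/W.
T_interface = T_in − Q·ΣR_partial = 1090 °C − (602.2)(0.1027) = 1028 °C

T = 1028 °C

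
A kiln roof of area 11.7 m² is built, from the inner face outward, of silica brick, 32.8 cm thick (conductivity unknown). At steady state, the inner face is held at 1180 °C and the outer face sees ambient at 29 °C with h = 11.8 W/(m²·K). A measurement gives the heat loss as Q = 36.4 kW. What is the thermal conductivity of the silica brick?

k = 1.15 W/m·K

ΣR = ΔT/Q = |1180 − 29|/36400 = 0.03162 K/W
Known resistances:
  R_conv,out = 1/(hA) = 1/(11.8·11.7) = 0.007243 K/W
R_silica brick = ΣR − ΣR_known = 0.03162 − 0.007243 = 0.02438 K/W
L/(kA) = 0.02438 ⇒ k = 0.328/(0.02438·11.7) = 1.15 W/m·K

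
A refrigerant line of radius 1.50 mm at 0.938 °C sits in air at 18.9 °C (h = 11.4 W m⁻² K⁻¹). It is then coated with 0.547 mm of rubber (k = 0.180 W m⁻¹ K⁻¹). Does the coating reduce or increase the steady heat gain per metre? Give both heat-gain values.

Critical radius for a cylinder: r_cr = k/h = 0.0158 m = 1.58 cm.
Outer radius after coating: r₂ = 0.00150 + 5.47×10^-4 = 0.002047 m.
Since r₁ < r_cr and r₂ ≤ r_cr, the coating moves toward the maximum at r_cr — heat gain rises.
Bare: R = 1/(2πr₁h) = 9.307 m·K/W; Q = 17.962/9.307 = 1.93 W/m.
Coated: R = R_cond + R_conv = 7.095 m·K/W; Q = 17.962/7.095 = 2.53 W/m.

increases: 1.93 → 2.53 W/m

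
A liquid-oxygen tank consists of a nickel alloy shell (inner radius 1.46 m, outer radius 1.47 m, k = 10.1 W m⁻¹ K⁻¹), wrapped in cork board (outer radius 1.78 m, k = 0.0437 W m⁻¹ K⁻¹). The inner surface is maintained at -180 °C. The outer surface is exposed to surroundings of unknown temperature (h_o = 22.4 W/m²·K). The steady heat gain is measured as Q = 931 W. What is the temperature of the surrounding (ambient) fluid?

T_out = 21.9 °C

Series resistances:
  R_nickel alloy = (1/1.46 − 1/1.47)/(4πk) = 0.004659/(4π·10.1) = 3.671×10^-5 K/W
  R_cork board = (1/1.47 − 1/1.78)/(4πk) = 0.1185/(4π·0.0437) = 0.2157 K/W
  R_conv,out = 1/(4πr²h) = 1/(4π·1.78²·22.4) = 0.001121 K/W
ΣR = 0.2169 K/W
ΔT = Q·ΣR = 931 × 0.2169 = 201.9 K
Heat flows inward, so T_out = T_in + ΔT = -180 + 201.9 = 21.9 °C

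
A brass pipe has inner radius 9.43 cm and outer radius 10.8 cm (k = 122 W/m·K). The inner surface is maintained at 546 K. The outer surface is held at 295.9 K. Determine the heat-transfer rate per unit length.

Q' = 2πk·ΔT/ln(r₂/r₁) = 2π × 122 × 250.1 / ln(0.108/0.0943) = 1.41×10^6 W/m

Q' = 1410 kW/m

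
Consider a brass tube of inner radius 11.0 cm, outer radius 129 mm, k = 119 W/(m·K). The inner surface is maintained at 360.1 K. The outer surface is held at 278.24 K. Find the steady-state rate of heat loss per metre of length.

Q' = 3.84×10^5 W/m

Q' = 2πk·ΔT/ln(r₂/r₁) = 2π × 119 × 81.86 / ln(0.129/0.110) = 3.84×10^5 W/m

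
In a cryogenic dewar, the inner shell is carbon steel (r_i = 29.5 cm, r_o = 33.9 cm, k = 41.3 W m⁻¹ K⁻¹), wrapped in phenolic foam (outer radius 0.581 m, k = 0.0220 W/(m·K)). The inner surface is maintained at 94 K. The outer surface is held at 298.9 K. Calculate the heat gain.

Q = 46.1 W

Series thermal resistances, inner to outer:
  R_carbon steel = (1/0.295 − 1/0.339)/(4πk) = 0.4400/(4π·41.3) = 8.478×10^-4 K/W
  R_phenolic foam = (1/0.339 − 1/0.581)/(4πk) = 1.229/(4π·0.0220) = 4.444 K/W
ΣR = 8.478×10^-4 + 4.444 = 4.445 K/W
Q = ΔT/ΣR = (94 K − 298.9 K)/4.445 = -46.1 W
(Negative Q ⇒ heat flows inward; heat gain = 46.1 W.)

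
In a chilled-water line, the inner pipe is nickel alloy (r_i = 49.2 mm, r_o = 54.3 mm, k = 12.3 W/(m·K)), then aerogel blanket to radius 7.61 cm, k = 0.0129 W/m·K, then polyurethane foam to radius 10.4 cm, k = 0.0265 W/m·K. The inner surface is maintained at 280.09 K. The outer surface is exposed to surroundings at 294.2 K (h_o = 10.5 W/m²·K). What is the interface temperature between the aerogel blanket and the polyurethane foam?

Resistance network (inner→outer):
  R'_nickel alloy = ln(0.0543/0.0492)/(2πk) = 0.09863/(2π·12.3) = 0.001276 m·K/W
  R'_aerogel blanket = ln(0.0761/0.0543)/(2πk) = 0.3375/(2π·0.0129) = 4.164 m·K/W
  R'_polyurethane foam = ln(0.104/0.0761)/(2πk) = 0.3123/(2π·0.0265) = 1.876 m·K/W
  R'_conv,out = 1/(2πr h) = 1/(2π·0.104·10.5) = 0.1457 m·K/W
ΣR = 0.001276 + 4.164 + 1.876 + 0.1457 = 6.187 m·K/W
Q' = ΔT/ΣR = (280.09 K − 294.2 K)/6.187 = -2.281 W/m
From the inner boundary to the aerogel blanket/polyurethane foam interface, ΣR_partial = 4.165 m·K/W.
T_interface = T_in − Q'·ΣR_partial = 280.09 K − (-2.281)(4.165) = 289.6 K

T = 289.6 K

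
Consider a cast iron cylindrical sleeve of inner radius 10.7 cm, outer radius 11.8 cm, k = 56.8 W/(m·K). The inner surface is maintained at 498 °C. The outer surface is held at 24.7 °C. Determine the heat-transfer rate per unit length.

Q' = 2πk·ΔT/ln(r₂/r₁) = 2π × 56.8 × 473.3 / ln(0.118/0.107) = 1.73×10^6 W/m

Q' = 1.73×10^6 W/m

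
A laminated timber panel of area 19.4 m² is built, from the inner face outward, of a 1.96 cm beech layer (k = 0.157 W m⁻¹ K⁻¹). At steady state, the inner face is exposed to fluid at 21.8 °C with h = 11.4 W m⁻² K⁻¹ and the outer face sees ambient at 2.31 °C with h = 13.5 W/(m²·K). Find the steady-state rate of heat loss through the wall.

Resistance network (inner→outer):
  R_conv,in = 1/(hA) = 1/(11.4·19.4) = 0.004522 K/W
  R_beech = L/(kA) = 0.0196/(0.157·19.4) = 0.006435 K/W
  R_conv,out = 1/(hA) = 1/(13.5·19.4) = 0.003818 K/W
ΣR = 0.004522 + 0.006435 + 0.003818 = 0.01477 K/W
Q = ΔT/ΣR = (21.8 °C − 2.31 °C)/0.01477 = 1320 W

Q = 1320 W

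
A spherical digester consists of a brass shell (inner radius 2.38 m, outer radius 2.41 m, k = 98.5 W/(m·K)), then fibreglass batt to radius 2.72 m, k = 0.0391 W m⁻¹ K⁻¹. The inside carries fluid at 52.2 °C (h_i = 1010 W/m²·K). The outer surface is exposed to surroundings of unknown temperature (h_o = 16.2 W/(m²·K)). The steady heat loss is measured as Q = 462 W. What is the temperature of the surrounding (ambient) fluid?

T_out = 7.42 °C

Series resistances:
  R_conv,in = 1/(4πr²h) = 1/(4π·2.38²·1010) = 1.391×10^-5 K/W
  R_brass = (1/2.38 − 1/2.41)/(4πk) = 0.005230/(4π·98.5) = 4.226×10^-6 K/W
  R_fibreglass batt = (1/2.41 − 1/2.72)/(4πk) = 0.04729/(4π·0.0391) = 0.09625 K/W
  R_conv,out = 1/(4πr²h) = 1/(4π·2.72²·16.2) = 6.640×10^-4 K/W
ΣR = 0.09693 K/W
ΔT = Q·ΣR = 462 × 0.09693 = 44.78 K
Heat flows outward, so T_out = T_in − ΔT = 52.2 − 44.78 = 7.42 °C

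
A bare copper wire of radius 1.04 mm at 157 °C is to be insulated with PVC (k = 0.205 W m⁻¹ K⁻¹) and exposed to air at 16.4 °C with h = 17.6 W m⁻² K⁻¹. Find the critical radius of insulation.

For a cylinder, r_cr = k_ins/h = 0.205/17.6 = 0.0116 m = 1.16 cm

r_cr = 1.16 cm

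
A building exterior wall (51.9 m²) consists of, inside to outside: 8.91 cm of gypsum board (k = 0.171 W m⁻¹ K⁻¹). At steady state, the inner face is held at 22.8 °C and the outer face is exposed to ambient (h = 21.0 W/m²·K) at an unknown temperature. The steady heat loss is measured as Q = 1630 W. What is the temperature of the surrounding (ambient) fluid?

Series resistances:
  R_gypsum board = L/(kA) = 0.0891/(0.171·51.9) = 0.01004 K/W
  R_conv,out = 1/(hA) = 1/(21.0·51.9) = 9.175×10^-4 K/W
ΣR = 0.01096 K/W
ΔT = Q·ΣR = 1630 × 0.01096 = 17.86 K
Heat flows outward, so T_out = T_in − ΔT = 22.8 − 17.86 = 4.94 °C

T_out = 4.94 °C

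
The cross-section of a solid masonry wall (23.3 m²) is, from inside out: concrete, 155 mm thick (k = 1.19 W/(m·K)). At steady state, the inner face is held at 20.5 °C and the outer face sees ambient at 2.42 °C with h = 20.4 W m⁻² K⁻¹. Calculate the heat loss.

Q = 2350 W

Resistance network (inner→outer):
  R_concrete = L/(kA) = 0.155/(1.19·23.3) = 0.005590 K/W
  R_conv,out = 1/(hA) = 1/(20.4·23.3) = 0.002104 K/W
ΣR = 0.005590 + 0.002104 = 0.007694 K/W
Q = ΔT/ΣR = (20.5 °C − 2.42 °C)/0.007694 = 2350 W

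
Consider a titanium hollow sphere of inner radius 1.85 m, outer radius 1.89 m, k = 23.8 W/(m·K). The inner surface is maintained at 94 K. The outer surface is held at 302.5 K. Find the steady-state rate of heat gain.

Q = 5450 kW

Q = 4πk·ΔT/(1/r₁ − 1/r₂) = 4π × 23.8 × 208.5 / (1/1.85 − 1/1.89) = 5.45×10^6 W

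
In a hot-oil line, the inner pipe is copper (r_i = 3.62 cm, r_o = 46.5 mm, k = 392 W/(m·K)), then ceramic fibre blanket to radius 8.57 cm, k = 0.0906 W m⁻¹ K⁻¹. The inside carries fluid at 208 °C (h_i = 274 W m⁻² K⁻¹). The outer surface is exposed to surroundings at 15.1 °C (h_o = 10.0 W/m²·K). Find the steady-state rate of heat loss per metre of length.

Q' = 151 W/m

Resistance network (inner→outer):
  R'_conv,in = 1/(2πr h) = 1/(2π·0.0362·274) = 0.01605 m·K/W
  R'_copper = ln(0.0465/0.0362)/(2πk) = 0.2504/(2π·392) = 1.017×10^-4 m·K/W
  R'_ceramic fibre blanket = ln(0.0857/0.0465)/(2πk) = 0.6114/(2π·0.0906) = 1.074 m·K/W
  R'_conv,out = 1/(2πr h) = 1/(2π·0.0857·10.0) = 0.1857 m·K/W
ΣR = 0.01605 + 1.017×10^-4 + 1.074 + 0.1857 = 1.276 m·K/W
Q' = ΔT/ΣR = (208 °C − 15.1 °C)/1.276 = 151 W/m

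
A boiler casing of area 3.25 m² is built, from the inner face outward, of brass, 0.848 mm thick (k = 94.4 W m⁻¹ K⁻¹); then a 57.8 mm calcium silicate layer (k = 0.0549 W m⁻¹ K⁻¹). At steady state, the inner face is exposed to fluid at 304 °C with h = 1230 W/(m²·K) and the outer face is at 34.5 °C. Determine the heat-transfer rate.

Treat each layer as a resistance in series:
  R_conv,in = 1/(hA) = 1/(1230·3.25) = 2.502×10^-4 K/W
  R_brass = L/(kA) = 8.48×10^-4/(94.4·3.25) = 2.764×10^-6 K/W
  R_calcium silicate = L/(kA) = 0.0578/(0.0549·3.25) = 0.3239 K/W
ΣR = 2.502×10^-4 + 2.764×10^-6 + 0.3239 = 0.3242 K/W
Q = ΔT/ΣR = (304 °C − 34.5 °C)/0.3242 = 831 W

Q = 831 W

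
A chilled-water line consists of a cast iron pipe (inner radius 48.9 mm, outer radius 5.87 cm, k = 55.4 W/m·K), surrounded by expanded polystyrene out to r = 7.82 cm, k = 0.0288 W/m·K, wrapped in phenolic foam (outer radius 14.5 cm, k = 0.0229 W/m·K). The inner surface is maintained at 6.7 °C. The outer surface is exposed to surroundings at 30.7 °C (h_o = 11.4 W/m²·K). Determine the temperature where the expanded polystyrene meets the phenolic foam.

Resistance network (inner→outer):
  R'_cast iron = ln(0.0587/0.0489)/(2πk) = 0.1827/(2π·55.4) = 5.248×10^-4 m·K/W
  R'_expanded polystyrene = ln(0.0782/0.0587)/(2πk) = 0.2868/(2π·0.0288) = 1.585 m·K/W
  R'_phenolic foam = ln(0.145/0.0782)/(2πk) = 0.6175/(2π·0.0229) = 4.291 m·K/W
  R'_conv,out = 1/(2πr h) = 1/(2π·0.145·11.4) = 0.09628 m·K/W
ΣR = 5.248×10^-4 + 1.585 + 4.291 + 0.09628 = 5.973 m·K/W
Q' = ΔT/ΣR = (6.7 °C − 30.7 °C)/5.973 = -4.018 W/m
From the inner boundary to the expanded polystyrene/phenolic foam interface, ΣR_partial = 1.586 m·K/W.
T_interface = T_in − Q'·ΣR_partial = 6.7 °C − (-4.018)(1.586) = 13.1 °C

T = 13.1 °C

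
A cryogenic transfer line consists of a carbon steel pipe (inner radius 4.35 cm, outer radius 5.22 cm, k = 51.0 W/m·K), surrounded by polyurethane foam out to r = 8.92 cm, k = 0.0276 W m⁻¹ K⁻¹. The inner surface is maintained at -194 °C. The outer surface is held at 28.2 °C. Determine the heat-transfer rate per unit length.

Q' = 71.9 W/m

Series thermal resistances, inner to outer:
  R'_carbon steel = ln(0.0522/0.0435)/(2πk) = 0.1823/(2π·51.0) = 5.690×10^-4 m·K/W
  R'_polyurethane foam = ln(0.0892/0.0522)/(2πk) = 0.5358/(2π·0.0276) = 3.090 m·K/W
ΣR = 5.690×10^-4 + 3.090 = 3.091 m·K/W
Q' = ΔT/ΣR = (-194 °C − 28.2 °C)/3.091 = -71.9 W/m
(Negative Q' ⇒ heat flows inward; heat gain = 71.9 W/m.)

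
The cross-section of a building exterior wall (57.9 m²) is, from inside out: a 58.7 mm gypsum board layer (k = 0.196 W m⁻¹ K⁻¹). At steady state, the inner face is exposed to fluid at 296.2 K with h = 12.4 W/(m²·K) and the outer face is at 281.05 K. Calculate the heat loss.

Q = 2.31 kW

Resistance network (inner→outer):
  R_conv,in = 1/(hA) = 1/(12.4·57.9) = 0.001393 K/W
  R_gypsum board = L/(kA) = 0.0587/(0.196·57.9) = 0.005173 K/W
ΣR = 0.001393 + 0.005173 = 0.006566 K/W
Q = ΔT/ΣR = (296.2 K − 281.05 K)/0.006566 = 2310 W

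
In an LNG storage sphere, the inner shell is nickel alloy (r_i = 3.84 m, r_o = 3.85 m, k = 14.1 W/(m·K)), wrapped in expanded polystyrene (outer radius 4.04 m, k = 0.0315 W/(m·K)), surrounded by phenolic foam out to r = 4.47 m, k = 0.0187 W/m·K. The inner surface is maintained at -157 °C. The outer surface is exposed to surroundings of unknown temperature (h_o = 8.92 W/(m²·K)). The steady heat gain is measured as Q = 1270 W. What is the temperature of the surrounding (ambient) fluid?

T_out = 11.4 °C

Series resistances:
  R_nickel alloy = (1/3.84 − 1/3.85)/(4πk) = 6.764×10^-4/(4π·14.1) = 3.818×10^-6 K/W
  R_expanded polystyrene = (1/3.85 − 1/4.04)/(4πk) = 0.01222/(4π·0.0315) = 0.03086 K/W
  R_phenolic foam = (1/4.04 − 1/4.47)/(4πk) = 0.02381/(4π·0.0187) = 0.1013 K/W
  R_conv,out = 1/(4πr²h) = 1/(4π·4.47²·8.92) = 4.465×10^-4 K/W
ΣR = 0.1326 K/W
ΔT = Q·ΣR = 1270 × 0.1326 = 168.4 K
Heat flows inward, so T_out = T_in + ΔT = -157 + 168.4 = 11.4 °C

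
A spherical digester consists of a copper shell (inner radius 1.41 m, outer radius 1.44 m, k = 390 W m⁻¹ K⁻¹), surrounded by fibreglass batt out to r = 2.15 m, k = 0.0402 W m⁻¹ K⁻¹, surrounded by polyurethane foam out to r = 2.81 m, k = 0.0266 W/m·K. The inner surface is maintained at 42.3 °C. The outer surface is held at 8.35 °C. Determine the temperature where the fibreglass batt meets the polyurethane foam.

T = 22.6 °C

Resistance network (inner→outer):
  R_copper = (1/1.41 − 1/1.44)/(4πk) = 0.01478/(4π·390) = 3.015×10^-6 K/W
  R_fibreglass batt = (1/1.44 − 1/2.15)/(4πk) = 0.2293/(4π·0.0402) = 0.4540 K/W
  R_polyurethane foam = (1/2.15 − 1/2.81)/(4πk) = 0.1092/(4π·0.0266) = 0.3268 K/W
ΣR = 3.015×10^-6 + 0.4540 + 0.3268 = 0.7808 K/W
Q = ΔT/ΣR = (42.3 °C − 8.35 °C)/0.7808 = 43.48 W
From the inner boundary to the fibreglass batt/polyurethane foam interface, ΣR_partial = 0.4540 K/W.
T_interface = T_in − Q·ΣR_partial = 42.3 °C − (43.48)(0.4540) = 22.6 °C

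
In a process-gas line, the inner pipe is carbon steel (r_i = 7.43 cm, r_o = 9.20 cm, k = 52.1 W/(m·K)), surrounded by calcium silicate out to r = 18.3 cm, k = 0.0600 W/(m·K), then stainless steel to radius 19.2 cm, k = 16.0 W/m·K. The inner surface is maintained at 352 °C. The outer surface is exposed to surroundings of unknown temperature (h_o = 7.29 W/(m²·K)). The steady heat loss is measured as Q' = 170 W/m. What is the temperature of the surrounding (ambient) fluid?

T_out = 22.4 °C

Sum the resistances:
  R'_carbon steel = ln(0.0920/0.0743)/(2πk) = 0.2137/(2π·52.1) = 6.527×10^-4 m·K/W
  R'_calcium silicate = ln(0.183/0.0920)/(2πk) = 0.6877/(2π·0.0600) = 1.824 m·K/W
  R'_stainless steel = ln(0.192/0.183)/(2πk) = 0.04801/(2π·16.0) = 4.776×10^-4 m·K/W
  R'_conv,out = 1/(2πr h) = 1/(2π·0.192·7.29) = 0.1137 m·K/W
ΣR = 1.939 m·K/W
ΔT = Q'·ΣR = 170 × 1.939 = 329.6 K
Heat flows outward, so T_out = T_in − ΔT = 352 − 329.6 = 22.4 °C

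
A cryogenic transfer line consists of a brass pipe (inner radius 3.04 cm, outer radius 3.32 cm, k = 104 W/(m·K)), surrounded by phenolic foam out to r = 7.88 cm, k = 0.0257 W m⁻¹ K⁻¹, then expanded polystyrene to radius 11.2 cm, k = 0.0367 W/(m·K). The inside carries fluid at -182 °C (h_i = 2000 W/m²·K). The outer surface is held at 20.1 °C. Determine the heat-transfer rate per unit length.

Treat each layer as a resistance in series:
  R'_conv,in = 1/(2πr h) = 1/(2π·0.0304·2000) = 0.002618 m·K/W
  R'_brass = ln(0.0332/0.0304)/(2πk) = 0.08811/(2π·104) = 1.348×10^-4 m·K/W
  R'_phenolic foam = ln(0.0788/0.0332)/(2πk) = 0.8644/(2π·0.0257) = 5.353 m·K/W
  R'_expanded polystyrene = ln(0.112/0.0788)/(2πk) = 0.3516/(2π·0.0367) = 1.525 m·K/W
ΣR = 0.002618 + 1.348×10^-4 + 5.353 + 1.525 = 6.881 m·K/W
Q' = ΔT/ΣR = (-182 °C − 20.1 °C)/6.881 = -29.4 W/m
(Negative Q' ⇒ heat flows inward; heat gain = 29.4 W/m.)

Q' = 29.4 W/m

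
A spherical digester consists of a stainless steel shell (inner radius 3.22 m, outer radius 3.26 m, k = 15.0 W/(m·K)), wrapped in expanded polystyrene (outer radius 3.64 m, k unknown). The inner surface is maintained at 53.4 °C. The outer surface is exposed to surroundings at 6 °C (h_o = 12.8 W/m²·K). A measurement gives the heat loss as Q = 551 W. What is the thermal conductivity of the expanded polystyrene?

k = 0.0298 W/m·K

ΣR = ΔT/Q = |53.4 − 6|/551 = 0.08603 K/W
Known resistances:
  R_stainless steel = (1/3.22 − 1/3.26)/(4πk) = 0.003811/(4π·15.0) = 2.022×10^-5 K/W
  R_conv,out = 1/(4πr²h) = 1/(4π·3.64²·12.8) = 4.692×10^-4 K/W
R_expanded polystyrene = ΣR − ΣR_known = 0.08603 − 4.894×10^-4 = 0.08554 K/W
(1/r₁−1/r₂)/(4πk) = 0.08554 ⇒ k = 0.03202/(4π·0.08554) = 0.0298 W/m·K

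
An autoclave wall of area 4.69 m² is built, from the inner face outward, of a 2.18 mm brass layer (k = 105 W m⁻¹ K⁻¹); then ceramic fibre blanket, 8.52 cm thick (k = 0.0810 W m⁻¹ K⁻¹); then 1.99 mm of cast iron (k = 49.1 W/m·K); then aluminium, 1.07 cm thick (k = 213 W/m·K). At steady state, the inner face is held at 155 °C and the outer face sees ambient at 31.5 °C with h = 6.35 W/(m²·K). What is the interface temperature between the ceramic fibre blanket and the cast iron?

T = 47.6 °C

Series thermal resistances, inner to outer:
  R_brass = L/(kA) = 0.00218/(105·4.69) = 4.427×10^-6 K/W
  R_ceramic fibre blanket = L/(kA) = 0.0852/(0.0810·4.69) = 0.2243 K/W
  R_cast iron = L/(kA) = 0.00199/(49.1·4.69) = 8.642×10^-6 K/W
  R_aluminium = L/(kA) = 0.0107/(213·4.69) = 1.071×10^-5 K/W
  R_conv,out = 1/(hA) = 1/(6.35·4.69) = 0.03358 K/W
ΣR = 4.427×10^-6 + 0.2243 + 8.642×10^-6 + 1.071×10^-5 + 0.03358 = 0.2579 K/W
Q = ΔT/ΣR = (155 °C − 31.5 °C)/0.2579 = 478.9 W
From the inner boundary to the ceramic fibre blanket/cast iron interface, ΣR_partial = 0.2243 K/W.
T_interface = T_in − Q·ΣR_partial = 155 °C − (478.9)(0.2243) = 47.6 °C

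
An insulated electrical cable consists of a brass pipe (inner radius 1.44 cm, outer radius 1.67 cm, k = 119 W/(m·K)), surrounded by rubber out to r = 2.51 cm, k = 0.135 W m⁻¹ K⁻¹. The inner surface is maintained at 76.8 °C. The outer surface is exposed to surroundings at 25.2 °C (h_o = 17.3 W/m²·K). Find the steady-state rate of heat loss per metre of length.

Resistance network (inner→outer):
  R'_brass = ln(0.0167/0.0144)/(2πk) = 0.1482/(2π·119) = 1.982×10^-4 m·K/W
  R'_rubber = ln(0.0251/0.0167)/(2πk) = 0.4075/(2π·0.135) = 0.4804 m·K/W
  R'_conv,out = 1/(2πr h) = 1/(2π·0.0251·17.3) = 0.3665 m·K/W
ΣR = 1.982×10^-4 + 0.4804 + 0.3665 = 0.8471 m·K/W
Q' = ΔT/ΣR = (76.8 °C − 25.2 °C)/0.8471 = 60.9 W/m

Q' = 60.9 W/m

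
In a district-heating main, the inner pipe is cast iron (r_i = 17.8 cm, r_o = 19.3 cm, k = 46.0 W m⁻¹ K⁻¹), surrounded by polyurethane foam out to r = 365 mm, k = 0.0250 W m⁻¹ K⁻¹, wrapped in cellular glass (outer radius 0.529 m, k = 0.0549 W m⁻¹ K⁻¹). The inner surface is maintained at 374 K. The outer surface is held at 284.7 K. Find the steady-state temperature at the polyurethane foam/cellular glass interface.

Resistance network (inner→outer):
  R'_cast iron = ln(0.193/0.178)/(2πk) = 0.08091/(2π·46.0) = 2.799×10^-4 m·K/W
  R'_polyurethane foam = ln(0.365/0.193)/(2πk) = 0.6372/(2π·0.0250) = 4.057 m·K/W
  R'_cellular glass = ln(0.529/0.365)/(2πk) = 0.3711/(2π·0.0549) = 1.076 m·K/W
ΣR = 2.799×10^-4 + 4.057 + 1.076 = 5.133 m·K/W
Q' = ΔT/ΣR = (374 K − 284.7 K)/5.133 = 17.40 W/m
From the inner boundary to the polyurethane foam/cellular glass interface, ΣR_partial = 4.057 m·K/W.
T_interface = T_in − Q'·ΣR_partial = 374 K − (17.40)(4.057) = 303.4 K

T = 303.4 K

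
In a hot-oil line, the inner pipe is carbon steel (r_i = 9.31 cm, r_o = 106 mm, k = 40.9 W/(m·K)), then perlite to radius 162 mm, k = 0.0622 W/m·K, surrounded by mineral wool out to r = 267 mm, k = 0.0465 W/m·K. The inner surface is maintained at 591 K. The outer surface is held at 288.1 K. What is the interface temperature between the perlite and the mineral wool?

T = 473 K

Series thermal resistances, inner to outer:
  R'_carbon steel = ln(0.106/0.0931)/(2πk) = 0.1298/(2π·40.9) = 5.050×10^-4 m·K/W
  R'_perlite = ln(0.162/0.106)/(2πk) = 0.4242/(2π·0.0622) = 1.085 m·K/W
  R'_mineral wool = ln(0.267/0.162)/(2πk) = 0.4997/(2π·0.0465) = 1.710 m·K/W
ΣR = 5.050×10^-4 + 1.085 + 1.710 = 2.796 m·K/W
Q' = ΔT/ΣR = (591 K − 288.1 K)/2.796 = 108.3 W/m
From the inner boundary to the perlite/mineral wool interface, ΣR_partial = 1.086 m·K/W.
T_interface = T_in − Q'·ΣR_partial = 591 K − (108.3)(1.086) = 473 K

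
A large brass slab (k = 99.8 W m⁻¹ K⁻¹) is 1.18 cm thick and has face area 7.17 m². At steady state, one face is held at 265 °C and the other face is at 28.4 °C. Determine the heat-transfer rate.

Q = kA·ΔT/L = 99.8 × 7.17 × |265 °C − 28.4 °C| / 0.0118 = 1.43×10^7 W

Q = 1.43×10^7 W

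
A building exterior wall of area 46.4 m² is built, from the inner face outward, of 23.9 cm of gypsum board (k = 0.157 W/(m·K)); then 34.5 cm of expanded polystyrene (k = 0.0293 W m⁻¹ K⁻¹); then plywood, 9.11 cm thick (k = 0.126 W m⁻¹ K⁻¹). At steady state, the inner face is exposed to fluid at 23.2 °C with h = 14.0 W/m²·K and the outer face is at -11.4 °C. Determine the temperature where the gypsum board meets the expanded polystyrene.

Treat each layer as a resistance in series:
  R_conv,in = 1/(hA) = 1/(14.0·46.4) = 0.001539 K/W
  R_gypsum board = L/(kA) = 0.239/(0.157·46.4) = 0.03281 K/W
  R_expanded polystyrene = L/(kA) = 0.345/(0.0293·46.4) = 0.2538 K/W
  R_plywood = L/(kA) = 0.0911/(0.126·46.4) = 0.01558 K/W
ΣR = 0.001539 + 0.03281 + 0.2538 + 0.01558 = 0.3037 K/W
Q = ΔT/ΣR = (23.2 °C − -11.4 °C)/0.3037 = 113.9 W
From the inner boundary to the gypsum board/expanded polystyrene interface, ΣR_partial = 0.03435 K/W.
T_interface = T_in − Q·ΣR_partial = 23.2 °C − (113.9)(0.03435) = 19.3 °C

T = 19.3 °C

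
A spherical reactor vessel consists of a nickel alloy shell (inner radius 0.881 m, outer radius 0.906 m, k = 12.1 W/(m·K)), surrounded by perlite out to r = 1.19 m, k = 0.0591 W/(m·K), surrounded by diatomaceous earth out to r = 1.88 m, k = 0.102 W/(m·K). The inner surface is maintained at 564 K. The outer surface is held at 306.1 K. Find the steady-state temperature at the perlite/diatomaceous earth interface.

Resistance network (inner→outer):
  R_nickel alloy = (1/0.881 − 1/0.906)/(4πk) = 0.03132/(4π·12.1) = 2.060×10^-4 K/W
  R_perlite = (1/0.906 − 1/1.19)/(4πk) = 0.2634/(4π·0.0591) = 0.3547 K/W
  R_diatomaceous earth = (1/1.19 − 1/1.88)/(4πk) = 0.3084/(4π·0.102) = 0.2406 K/W
ΣR = 2.060×10^-4 + 0.3547 + 0.2406 = 0.5955 K/W
Q = ΔT/ΣR = (564 K − 306.1 K)/0.5955 = 433.1 W
From the inner boundary to the perlite/diatomaceous earth interface, ΣR_partial = 0.3549 K/W.
T_interface = T_in − Q·ΣR_partial = 564 K − (433.1)(0.3549) = 410 K

T = 410 K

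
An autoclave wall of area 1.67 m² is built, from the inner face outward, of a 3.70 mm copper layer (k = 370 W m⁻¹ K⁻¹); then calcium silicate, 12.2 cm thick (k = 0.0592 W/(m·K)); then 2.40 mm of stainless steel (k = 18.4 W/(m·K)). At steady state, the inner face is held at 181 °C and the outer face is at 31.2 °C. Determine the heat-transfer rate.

Resistance network (inner→outer):
  R_copper = L/(kA) = 0.00370/(370·1.67) = 5.988×10^-6 K/W
  R_calcium silicate = L/(kA) = 0.122/(0.0592·1.67) = 1.234 K/W
  R_stainless steel = L/(kA) = 0.00240/(18.4·1.67) = 7.810×10^-5 K/W
ΣR = 5.988×10^-6 + 1.234 + 7.810×10^-5 = 1.234 K/W
Q = ΔT/ΣR = (181 °C − 31.2 °C)/1.234 = 121 W

Q = 121 W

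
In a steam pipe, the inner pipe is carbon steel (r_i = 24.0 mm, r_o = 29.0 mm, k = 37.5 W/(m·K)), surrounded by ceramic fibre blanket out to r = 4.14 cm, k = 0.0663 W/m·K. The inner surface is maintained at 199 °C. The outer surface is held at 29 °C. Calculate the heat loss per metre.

Q' = 199 W/m

Treat each layer as a resistance in series:
  R'_carbon steel = ln(0.0290/0.0240)/(2πk) = 0.1892/(2π·37.5) = 8.032×10^-4 m·K/W
  R'_ceramic fibre blanket = ln(0.0414/0.0290)/(2πk) = 0.3560/(2π·0.0663) = 0.8546 m·K/W
ΣR = 8.032×10^-4 + 0.8546 = 0.8554 m·K/W
Q' = ΔT/ΣR = (199 °C − 29 °C)/0.8554 = 199 W/m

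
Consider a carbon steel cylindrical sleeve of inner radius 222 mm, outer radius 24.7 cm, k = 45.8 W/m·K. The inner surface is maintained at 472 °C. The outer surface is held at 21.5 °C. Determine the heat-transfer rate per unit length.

Q' = 2πk·ΔT/ln(r₂/r₁) = 2π × 45.8 × 450.5 / ln(0.247/0.222) = 1.21×10^6 W/m

Q' = 1210 kW/m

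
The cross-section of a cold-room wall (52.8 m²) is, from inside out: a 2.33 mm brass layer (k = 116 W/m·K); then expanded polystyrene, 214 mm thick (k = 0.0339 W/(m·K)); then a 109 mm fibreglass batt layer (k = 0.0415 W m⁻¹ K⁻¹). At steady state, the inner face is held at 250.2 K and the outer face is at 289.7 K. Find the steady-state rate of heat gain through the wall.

Q = 233 W

Series thermal resistances, inner to outer:
  R_brass = L/(kA) = 0.00233/(116·52.8) = 3.804×10^-7 K/W
  R_expanded polystyrene = L/(kA) = 0.214/(0.0339·52.8) = 0.1196 K/W
  R_fibreglass batt = L/(kA) = 0.109/(0.0415·52.8) = 0.04974 K/W
ΣR = 3.804×10^-7 + 0.1196 + 0.04974 = 0.1693 K/W
Q = ΔT/ΣR = (250.2 K − 289.7 K)/0.1693 = -233 W
(Negative Q ⇒ heat flows inward; heat gain = 233 W.)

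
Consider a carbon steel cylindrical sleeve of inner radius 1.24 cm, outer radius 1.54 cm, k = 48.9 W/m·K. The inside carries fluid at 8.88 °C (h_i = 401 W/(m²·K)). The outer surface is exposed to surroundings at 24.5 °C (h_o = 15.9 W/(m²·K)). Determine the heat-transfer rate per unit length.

Q' = 22.9 W/m

Treat each layer as a resistance in series:
  R'_conv,in = 1/(2πr h) = 1/(2π·0.0124·401) = 0.03201 m·K/W
  R'_carbon steel = ln(0.0154/0.0124)/(2πk) = 0.2167/(2π·48.9) = 7.052×10^-4 m·K/W
  R'_conv,out = 1/(2πr h) = 1/(2π·0.0154·15.9) = 0.6500 m·K/W
ΣR = 0.03201 + 7.052×10^-4 + 0.6500 = 0.6827 m·K/W
Q' = ΔT/ΣR = (8.88 °C − 24.5 °C)/0.6827 = -22.9 W/m
(Negative Q' ⇒ heat flows inward; heat gain = 22.9 W/m.)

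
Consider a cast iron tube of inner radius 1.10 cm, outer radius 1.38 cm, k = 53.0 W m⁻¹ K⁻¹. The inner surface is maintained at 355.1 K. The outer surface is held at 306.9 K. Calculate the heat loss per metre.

Q' = 70800 W/m

Q' = 2πk·ΔT/ln(r₂/r₁) = 2π × 53.0 × 48.2 / ln(0.0138/0.0110) = 70800 W/m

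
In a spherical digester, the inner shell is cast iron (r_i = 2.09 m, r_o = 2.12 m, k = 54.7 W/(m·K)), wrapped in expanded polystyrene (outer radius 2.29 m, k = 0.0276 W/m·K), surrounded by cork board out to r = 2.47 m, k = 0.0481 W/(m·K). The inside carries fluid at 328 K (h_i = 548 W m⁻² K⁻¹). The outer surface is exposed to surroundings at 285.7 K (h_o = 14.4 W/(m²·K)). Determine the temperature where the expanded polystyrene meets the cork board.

T = 300.4 K

Treat each layer as a resistance in series:
  R_conv,in = 1/(4πr²h) = 1/(4π·2.09²·548) = 3.324×10^-5 K/W
  R_cast iron = (1/2.09 − 1/2.12)/(4πk) = 0.006771/(4π·54.7) = 9.850×10^-6 K/W
  R_expanded polystyrene = (1/2.12 − 1/2.29)/(4πk) = 0.03502/(4π·0.0276) = 0.1010 K/W
  R_cork board = (1/2.29 − 1/2.47)/(4πk) = 0.03182/(4π·0.0481) = 0.05265 K/W
  R_conv,out = 1/(4πr²h) = 1/(4π·2.47²·14.4) = 9.058×10^-4 K/W
ΣR = 3.324×10^-5 + 9.850×10^-6 + 0.1010 + 0.05265 + 9.058×10^-4 = 0.1546 K/W
Q = ΔT/ΣR = (328 K − 285.7 K)/0.1546 = 273.6 W
From the inner boundary to the expanded polystyrene/cork board interface, ΣR_partial = 0.1010 K/W.
T_interface = T_in − Q·ΣR_partial = 328 K − (273.6)(0.1010) = 300.4 K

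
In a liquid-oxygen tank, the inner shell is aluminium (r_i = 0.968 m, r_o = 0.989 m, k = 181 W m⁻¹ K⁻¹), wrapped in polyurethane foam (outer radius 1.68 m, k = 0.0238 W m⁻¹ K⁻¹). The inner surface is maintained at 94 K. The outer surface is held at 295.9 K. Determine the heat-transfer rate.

Q = 145 W

Resistance network (inner→outer):
  R_aluminium = (1/0.968 − 1/0.989)/(4πk) = 0.02194/(4π·181) = 9.644×10^-6 K/W
  R_polyurethane foam = (1/0.989 − 1/1.68)/(4πk) = 0.4159/(4π·0.0238) = 1.391 K/W
ΣR = 9.644×10^-6 + 1.391 = 1.391 K/W
Q = ΔT/ΣR = (94 K − 295.9 K)/1.391 = -145 W
(Negative Q ⇒ heat flows inward; heat gain = 145 W.)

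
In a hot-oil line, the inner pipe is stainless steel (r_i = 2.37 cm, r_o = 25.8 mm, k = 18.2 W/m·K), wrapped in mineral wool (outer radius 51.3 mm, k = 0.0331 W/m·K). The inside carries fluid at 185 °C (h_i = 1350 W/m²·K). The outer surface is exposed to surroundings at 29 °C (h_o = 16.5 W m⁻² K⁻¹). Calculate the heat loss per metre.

Treat each layer as a resistance in series:
  R'_conv,in = 1/(2πr h) = 1/(2π·0.0237·1350) = 0.004974 m·K/W
  R'_stainless steel = ln(0.0258/0.0237)/(2πk) = 0.08490/(2π·18.2) = 7.424×10^-4 m·K/W
  R'_mineral wool = ln(0.0513/0.0258)/(2πk) = 0.6873/(2π·0.0331) = 3.305 m·K/W
  R'_conv,out = 1/(2πr h) = 1/(2π·0.0513·16.5) = 0.1880 m·K/W
ΣR = 0.004974 + 7.424×10^-4 + 3.305 + 0.1880 = 3.499 m·K/W
Q' = ΔT/ΣR = (185 °C − 29 °C)/3.499 = 44.6 W/m

Q' = 44.6 W/m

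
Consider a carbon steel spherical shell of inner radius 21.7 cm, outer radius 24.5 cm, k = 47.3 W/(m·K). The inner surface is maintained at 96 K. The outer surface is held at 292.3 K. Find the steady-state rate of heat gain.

Q = 4πk·ΔT/(1/r₁ − 1/r₂) = 4π × 47.3 × 196.3 / (1/0.217 − 1/0.245) = 2.22×10^5 W

Q = 222 kW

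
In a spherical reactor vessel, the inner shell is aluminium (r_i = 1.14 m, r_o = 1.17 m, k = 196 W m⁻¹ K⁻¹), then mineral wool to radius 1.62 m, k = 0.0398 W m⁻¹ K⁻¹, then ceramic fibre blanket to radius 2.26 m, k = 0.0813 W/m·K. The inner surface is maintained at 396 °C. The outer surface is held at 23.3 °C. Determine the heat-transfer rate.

Q = 577 W

Series thermal resistances, inner to outer:
  R_aluminium = (1/1.14 − 1/1.17)/(4πk) = 0.02249/(4π·196) = 9.132×10^-6 K/W
  R_mineral wool = (1/1.17 − 1/1.62)/(4πk) = 0.2374/(4π·0.0398) = 0.4747 K/W
  R_ceramic fibre blanket = (1/1.62 − 1/2.26)/(4πk) = 0.1748/(4π·0.0813) = 0.1711 K/W
ΣR = 9.132×10^-6 + 0.4747 + 0.1711 = 0.6458 K/W
Q = ΔT/ΣR = (396 °C − 23.3 °C)/0.6458 = 577 W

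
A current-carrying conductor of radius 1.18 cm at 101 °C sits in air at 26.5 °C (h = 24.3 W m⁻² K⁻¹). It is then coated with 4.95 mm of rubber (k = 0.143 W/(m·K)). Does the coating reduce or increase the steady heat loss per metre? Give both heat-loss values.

reduces: 134 → 95.4 W/m

Critical radius for a cylinder: r_cr = k/h = 0.00588 m = 0.588 cm.
Outer radius after coating: r₂ = 0.0118 + 0.00495 = 0.01675 m.
Since r₁ ≥ r_cr, any added insulation reduces the heat loss.
Bare: R = 1/(2πr₁h) = 0.5550 m·K/W; Q = 74.5/0.5550 = 134 W/m.
Coated: R = R_cond + R_conv = 0.7809 m·K/W; Q = 74.5/0.7809 = 95.4 W/m.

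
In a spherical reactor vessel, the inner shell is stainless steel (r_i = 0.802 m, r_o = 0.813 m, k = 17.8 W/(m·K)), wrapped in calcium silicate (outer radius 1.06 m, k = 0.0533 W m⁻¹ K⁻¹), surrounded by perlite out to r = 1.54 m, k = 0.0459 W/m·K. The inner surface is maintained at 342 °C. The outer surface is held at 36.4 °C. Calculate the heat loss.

Series thermal resistances, inner to outer:
  R_stainless steel = (1/0.802 − 1/0.813)/(4πk) = 0.01687/(4π·17.8) = 7.542×10^-5 K/W
  R_calcium silicate = (1/0.813 − 1/1.06)/(4πk) = 0.2866/(4π·0.0533) = 0.4279 K/W
  R_perlite = (1/1.06 − 1/1.54)/(4πk) = 0.2940/(4π·0.0459) = 0.5098 K/W
ΣR = 7.542×10^-5 + 0.4279 + 0.5098 = 0.9378 K/W
Q = ΔT/ΣR = (342 °C − 36.4 °C)/0.9378 = 326 W

Q = 326 W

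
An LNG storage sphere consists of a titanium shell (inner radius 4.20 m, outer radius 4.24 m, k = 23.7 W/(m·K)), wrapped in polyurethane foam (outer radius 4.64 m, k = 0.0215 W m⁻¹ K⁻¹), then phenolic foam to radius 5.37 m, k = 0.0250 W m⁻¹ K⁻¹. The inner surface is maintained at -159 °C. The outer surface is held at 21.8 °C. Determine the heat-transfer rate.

Treat each layer as a resistance in series:
  R_titanium = (1/4.20 − 1/4.24)/(4πk) = 0.002246/(4π·23.7) = 7.542×10^-6 K/W
  R_polyurethane foam = (1/4.24 − 1/4.64)/(4πk) = 0.02033/(4π·0.0215) = 0.07525 K/W
  R_phenolic foam = (1/4.64 − 1/5.37)/(4πk) = 0.02930/(4π·0.0250) = 0.09326 K/W
ΣR = 7.542×10^-6 + 0.07525 + 0.09326 = 0.1685 K/W
Q = ΔT/ΣR = (-159 °C − 21.8 °C)/0.1685 = -1070 W
(Negative Q ⇒ heat flows inward; heat gain = 1070 W.)

Q = 1070 W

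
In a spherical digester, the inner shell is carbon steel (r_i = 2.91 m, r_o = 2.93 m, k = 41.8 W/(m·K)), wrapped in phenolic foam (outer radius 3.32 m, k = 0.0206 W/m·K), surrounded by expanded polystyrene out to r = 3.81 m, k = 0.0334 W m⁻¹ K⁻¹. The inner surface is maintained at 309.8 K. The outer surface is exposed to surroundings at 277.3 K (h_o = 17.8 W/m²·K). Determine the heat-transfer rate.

Series thermal resistances, inner to outer:
  R_carbon steel = (1/2.91 − 1/2.93)/(4πk) = 0.002346/(4π·41.8) = 4.466×10^-6 K/W
  R_phenolic foam = (1/2.93 − 1/3.32)/(4πk) = 0.04009/(4π·0.0206) = 0.1549 K/W
  R_expanded polystyrene = (1/3.32 − 1/3.81)/(4πk) = 0.03874/(4π·0.0334) = 0.09229 K/W
  R_conv,out = 1/(4πr²h) = 1/(4π·3.81²·17.8) = 3.080×10^-4 K/W
ΣR = 4.466×10^-6 + 0.1549 + 0.09229 + 3.080×10^-4 = 0.2475 K/W
Q = ΔT/ΣR = (309.8 K − 277.3 K)/0.2475 = 131 W

Q = 131 W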